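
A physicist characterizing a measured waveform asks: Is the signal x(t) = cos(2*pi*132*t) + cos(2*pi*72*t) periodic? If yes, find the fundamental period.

f1 = 132 Hz, f2 = 72 Hz
Period T1 = 1/132, T2 = 1/72
Ratio T1/T2 = 72/132, which is rational.
The signal is periodic with fundamental period T = 1/GCD(132,72) = 1/12 s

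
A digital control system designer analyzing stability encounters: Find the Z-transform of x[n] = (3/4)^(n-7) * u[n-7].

Time-shifting property: if X(z) = Z{x[n]}, then Z{x[n-d]} = z^(-d) * X(z)
X(z) = z/(z - 3/4) for x[n] = (3/4)^n * u[n]
Z{x[n-7]} = z^(-7) * z/(z - 3/4) = z^(-6)/(z - 3/4)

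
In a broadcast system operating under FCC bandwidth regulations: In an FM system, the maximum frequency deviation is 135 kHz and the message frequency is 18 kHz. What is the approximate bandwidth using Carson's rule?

Carson's rule: BW = 2*(delta_f + f_m)
= 2*(135 + 18) kHz = 306 kHz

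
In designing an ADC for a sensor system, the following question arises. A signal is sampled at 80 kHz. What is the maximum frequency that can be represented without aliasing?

The maximum frequency that can be represented without aliasing
is the Nyquist frequency: f_max = f_s / 2 = 80 kHz / 2 = 40 kHz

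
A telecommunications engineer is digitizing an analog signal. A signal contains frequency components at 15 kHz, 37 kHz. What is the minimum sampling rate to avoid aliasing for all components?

The highest frequency component is f_max = 37 kHz.
Nyquist rate = 2 * f_max = 2 * 37 kHz = 74 kHz.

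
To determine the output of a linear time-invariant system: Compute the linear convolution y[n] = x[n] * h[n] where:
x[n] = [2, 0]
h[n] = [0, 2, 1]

y[n] = sum_k x[k]*h[n-k]. Output length = len(x) + len(h) - 1 = 2 + 3 - 1 = 4.
y[0] = 2*0 = 0
y[1] = 0*0 + 2*2 = 4
y[2] = 0*2 + 2*1 = 2
y[3] = 0*1 = 0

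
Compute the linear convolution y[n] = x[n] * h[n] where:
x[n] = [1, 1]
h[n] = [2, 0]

y[n] = sum_k x[k]*h[n-k]. Output length = len(x) + len(h) - 1 = 2 + 2 - 1 = 3.
y[0] = 1*2 = 2
y[1] = 1*2 + 1*0 = 2
y[2] = 1*0 = 0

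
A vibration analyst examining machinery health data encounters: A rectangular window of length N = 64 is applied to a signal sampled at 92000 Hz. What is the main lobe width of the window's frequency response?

For a rectangular window of length N,
the main lobe width in frequency is 2*f_s/N.
= 2*92000/64 = 2875 Hz
This determines the minimum frequency separation for resolving two sinusoids.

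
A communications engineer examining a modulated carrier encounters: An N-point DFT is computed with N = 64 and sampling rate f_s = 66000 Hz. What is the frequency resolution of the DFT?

DFT frequency resolution = f_s / N
= 66000 / 64 = 4125/4 Hz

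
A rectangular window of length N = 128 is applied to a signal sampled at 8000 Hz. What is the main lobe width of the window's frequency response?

For a rectangular window of length N,
the main lobe width in frequency is 2*f_s/N.
= 2*8000/128 = 125 Hz
This determines the minimum frequency separation for resolving two sinusoids.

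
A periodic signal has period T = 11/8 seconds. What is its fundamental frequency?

The fundamental frequency is the reciprocal of the period.
f = 1/T = 1/(11/8) = 8/11 Hz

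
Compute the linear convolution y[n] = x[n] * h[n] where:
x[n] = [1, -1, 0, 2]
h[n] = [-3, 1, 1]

y[n] = sum_k x[k]*h[n-k]. Output length = len(x) + len(h) - 1 = 4 + 3 - 1 = 6.
y[0] = 1*-3 = -3
y[1] = -1*-3 + 1*1 = 4
y[2] = 0*-3 + -1*1 + 1*1 = 0
y[3] = 2*-3 + 0*1 + -1*1 = -7
y[4] = 2*1 + 0*1 = 2
y[5] = 2*1 = 2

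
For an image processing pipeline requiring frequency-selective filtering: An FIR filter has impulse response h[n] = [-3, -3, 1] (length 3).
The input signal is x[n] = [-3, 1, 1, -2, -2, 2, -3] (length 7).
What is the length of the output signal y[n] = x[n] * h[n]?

For linear convolution, the output length is:
len(y) = len(x) + len(h) - 1 = 7 + 3 - 1 = 9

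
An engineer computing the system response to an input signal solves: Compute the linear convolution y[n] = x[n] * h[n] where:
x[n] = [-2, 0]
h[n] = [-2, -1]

y[n] = sum_k x[k]*h[n-k]. Output length = len(x) + len(h) - 1 = 2 + 2 - 1 = 3.
y[0] = -2*-2 = 4
y[1] = 0*-2 + -2*-1 = 2
y[2] = 0*-1 = 0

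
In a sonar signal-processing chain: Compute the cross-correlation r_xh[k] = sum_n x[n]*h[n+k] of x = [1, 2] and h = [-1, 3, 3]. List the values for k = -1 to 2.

Both sequences indexed from 0 and zero outside their support.
Lags with overlap: k = -1 to 2.
  r_xh[-1] = x[1]*h[0] = -2
  r_xh[0] = x[0]*h[0] + x[1]*h[1] = 5
  r_xh[1] = x[0]*h[1] + x[1]*h[2] = 9
  r_xh[2] = x[0]*h[2] = 3
r_xh = [-2, 5, 9, 3] (for k = -1, ..., 2)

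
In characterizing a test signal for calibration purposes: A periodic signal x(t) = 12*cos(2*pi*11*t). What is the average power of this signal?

Average power of A*cos(wt) is A^2/2.
P = 12^2 / 2 = 144/2 = 72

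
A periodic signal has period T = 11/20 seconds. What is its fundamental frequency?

The fundamental frequency is the reciprocal of the period.
f = 1/T = 1/(11/20) = 20/11 Hz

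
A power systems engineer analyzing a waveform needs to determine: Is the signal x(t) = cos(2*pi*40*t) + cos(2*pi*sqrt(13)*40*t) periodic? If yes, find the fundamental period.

f1 = 40 Hz, f2 = 40*sqrt(13) Hz
Ratio f2/f1 = sqrt(13), which is irrational.
Since the frequency ratio is irrational, no common period exists.
The signal is not periodic.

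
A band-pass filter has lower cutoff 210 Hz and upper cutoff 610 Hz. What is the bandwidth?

Bandwidth = f_high - f_low
= 610 Hz - 210 Hz = 400 Hz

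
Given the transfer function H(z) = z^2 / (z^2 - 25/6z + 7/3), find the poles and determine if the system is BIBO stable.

Poles are roots of the denominator: z^2 - 25/6z + 7/3 = 0.
Quadratic formula: z = [-(-25/6) +/- sqrt((-25/6)^2 - 4*(7/3))] / 2
Discriminant = 625/36 - 28/3 = 289/36; sqrt = 17/6.
z = (25/6 +/- 17/6) / 2 => z = 7/2 or z = 2/3.
|p1| = 7/2, |p2| = 2/3.
For BIBO stability, all poles must lie inside the unit circle (|p| < 1).
System is UNSTABLE since at least one |p| >= 1.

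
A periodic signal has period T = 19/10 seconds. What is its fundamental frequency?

The fundamental frequency is the reciprocal of the period.
f = 1/T = 1/(19/10) = 10/19 Hz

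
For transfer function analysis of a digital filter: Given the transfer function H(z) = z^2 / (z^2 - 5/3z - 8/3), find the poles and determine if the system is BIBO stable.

Poles are roots of the denominator: z^2 - 5/3z - 8/3 = 0.
Quadratic formula: z = [-(-5/3) +/- sqrt((-5/3)^2 - 4*(-8/3))] / 2
Discriminant = 25/9 + 32/3 = 121/9; sqrt = 11/3.
z = (5/3 +/- 11/3) / 2 => z = 8/3 or z = -1.
|p1| = 1, |p2| = 8/3.
For BIBO stability, all poles must lie inside the unit circle (|p| < 1).
System is UNSTABLE since at least one |p| >= 1.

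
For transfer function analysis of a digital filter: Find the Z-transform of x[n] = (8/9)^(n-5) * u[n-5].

Time-shifting property: if X(z) = Z{x[n]}, then Z{x[n-d]} = z^(-d) * X(z)
X(z) = z/(z - 8/9) for x[n] = (8/9)^n * u[n]
Z{x[n-5]} = z^(-5) * z/(z - 8/9) = z^(-4)/(z - 8/9)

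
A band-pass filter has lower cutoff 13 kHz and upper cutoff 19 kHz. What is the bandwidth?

Bandwidth = f_high - f_low
= 19 kHz - 13 kHz = 6 kHz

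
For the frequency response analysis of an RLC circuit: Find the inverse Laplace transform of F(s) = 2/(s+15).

Standard pair: k/(s+a) <-> k*e^(-at)*u(t)
With k=2, a=15: f(t) = 2*e^(-15t)*u(t)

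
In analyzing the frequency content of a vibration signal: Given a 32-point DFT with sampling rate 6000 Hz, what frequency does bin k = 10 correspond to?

The frequency of DFT bin k is: f_k = k * f_s / N
f_10 = 10 * 6000 / 32 = 1875 Hz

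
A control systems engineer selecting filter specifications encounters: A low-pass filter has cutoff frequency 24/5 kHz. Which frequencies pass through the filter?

A low-pass filter passes all frequencies below the cutoff frequency 24/5 kHz and attenuates higher frequencies.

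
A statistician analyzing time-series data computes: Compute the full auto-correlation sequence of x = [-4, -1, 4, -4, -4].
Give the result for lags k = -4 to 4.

r_xx[k] = sum_m x[m]*x[m+k], indexed from 0, for k = -4 to 4:
  r_xx[-4] = x[4]*x[0] = 16
  r_xx[-3] = x[3]*x[0] + x[4]*x[1] = 20
  r_xx[-2] = x[2]*x[0] + x[3]*x[1] + x[4]*x[2] = -28
  r_xx[-1] = x[1]*x[0] + x[2]*x[1] + x[3]*x[2] + x[4]*x[3] = 0
  r_xx[0] = x[0]*x[0] + x[1]*x[1] + x[2]*x[2] + x[3]*x[3] + x[4]*x[4] = 65
  r_xx[1] = x[0]*x[1] + x[1]*x[2] + x[2]*x[3] + x[3]*x[4] = 0
  r_xx[2] = x[0]*x[2] + x[1]*x[3] + x[2]*x[4] = -28
  r_xx[3] = x[0]*x[3] + x[1]*x[4] = 20
  r_xx[4] = x[0]*x[4] = 16
r_xx = [16, 20, -28, 0, 65, 0, -28, 20, 16]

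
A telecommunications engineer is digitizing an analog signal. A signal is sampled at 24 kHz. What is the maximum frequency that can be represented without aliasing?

The maximum frequency that can be represented without aliasing
is the Nyquist frequency: f_max = f_s / 2 = 24 kHz / 2 = 12 kHz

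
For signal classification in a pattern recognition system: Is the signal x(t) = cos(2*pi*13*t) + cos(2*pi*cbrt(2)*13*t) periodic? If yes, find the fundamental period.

f1 = 13 Hz, f2 = 13*cbrt(2) Hz
Ratio f2/f1 = cbrt(2), which is irrational.
Since the frequency ratio is irrational, no common period exists.
The signal is not periodic.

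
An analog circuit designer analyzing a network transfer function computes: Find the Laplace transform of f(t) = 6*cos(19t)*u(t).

Standard pair: cos(wt)*u(t) <-> s/(s^2+w^2)
With w = 19: L{6*cos(19t)*u(t)} = 6s/(s^2+361)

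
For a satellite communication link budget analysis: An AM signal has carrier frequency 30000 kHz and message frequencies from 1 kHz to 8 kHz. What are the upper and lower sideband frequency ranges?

Upper sideband (USB) = fc + [fm_low, fm_high] = 30000 + [1, 8] = [30001, 30008] kHz
Lower sideband (LSB) = fc - [fm_high, fm_low] = 30000 - [8, 1] = [29992, 29999] kHz
Total occupied spectrum: 29992 kHz to 30008 kHz (plus carrier at 30000 kHz)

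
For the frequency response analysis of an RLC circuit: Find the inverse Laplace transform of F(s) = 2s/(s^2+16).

Standard pair: s/(s^2+w^2) <-> cos(wt)*u(t)
With k=2, w=4: f(t) = 2*cos(4t)*u(t)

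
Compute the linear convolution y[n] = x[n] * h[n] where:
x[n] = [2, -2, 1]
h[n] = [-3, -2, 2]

y[n] = sum_k x[k]*h[n-k]. Output length = len(x) + len(h) - 1 = 3 + 3 - 1 = 5.
y[0] = 2*-3 = -6
y[1] = -2*-3 + 2*-2 = 2
y[2] = 1*-3 + -2*-2 + 2*2 = 5
y[3] = 1*-2 + -2*2 = -6
y[4] = 1*2 = 2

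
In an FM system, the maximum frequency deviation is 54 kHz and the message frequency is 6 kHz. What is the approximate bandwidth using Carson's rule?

Carson's rule: BW = 2*(delta_f + f_m)
= 2*(54 + 6) kHz = 120 kHz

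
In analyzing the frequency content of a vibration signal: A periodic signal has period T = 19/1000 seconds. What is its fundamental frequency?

The fundamental frequency is the reciprocal of the period.
f = 1/T = 1/(19/1000) = 1000/19 Hz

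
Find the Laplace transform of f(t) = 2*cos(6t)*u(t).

Standard pair: cos(wt)*u(t) <-> s/(s^2+w^2)
With w = 6: L{2*cos(6t)*u(t)} = 2s/(s^2+36)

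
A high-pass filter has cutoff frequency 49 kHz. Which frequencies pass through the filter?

A high-pass filter passes all frequencies above the cutoff frequency 49 kHz and attenuates lower frequencies.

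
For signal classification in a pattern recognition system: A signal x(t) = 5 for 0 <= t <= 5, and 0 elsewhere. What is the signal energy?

Energy = integral of |x(t)|^2 dt over the signal duration
= 5^2 * 5 = 25 * 5 = 125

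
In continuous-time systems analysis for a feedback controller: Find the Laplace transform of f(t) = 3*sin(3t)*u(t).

Standard pair: sin(wt)*u(t) <-> w/(s^2+w^2)
With w = 3: L{3*sin(3t)*u(t)} = 9/(s^2+9)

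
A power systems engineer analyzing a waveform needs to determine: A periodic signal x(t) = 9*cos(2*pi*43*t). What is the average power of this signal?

Average power of A*cos(wt) is A^2/2.
P = 9^2 / 2 = 81/2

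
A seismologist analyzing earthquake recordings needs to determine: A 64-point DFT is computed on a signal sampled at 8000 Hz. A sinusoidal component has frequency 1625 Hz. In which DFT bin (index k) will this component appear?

DFT frequency resolution = f_s/N = 8000/64 = 125 Hz
Bin index k = f_signal / resolution = 1625 / 125 = 13
The signal frequency 1625 Hz falls in DFT bin k = 13.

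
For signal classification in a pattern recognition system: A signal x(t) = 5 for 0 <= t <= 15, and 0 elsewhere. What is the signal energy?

Energy = integral of |x(t)|^2 dt over the signal duration
= 5^2 * 15 = 25 * 15 = 375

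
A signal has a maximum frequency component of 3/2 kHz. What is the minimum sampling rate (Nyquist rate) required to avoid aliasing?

By the Nyquist-Shannon sampling theorem,
the minimum sampling rate (Nyquist rate) must be at least 2 * f_max.
Nyquist rate = 2 * 3/2 kHz = 3 kHz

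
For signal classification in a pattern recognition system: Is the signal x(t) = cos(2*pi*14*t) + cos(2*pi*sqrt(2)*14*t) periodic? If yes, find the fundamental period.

f1 = 14 Hz, f2 = 14*sqrt(2) Hz
Ratio f2/f1 = sqrt(2), which is irrational.
Since the frequency ratio is irrational, no common period exists.
The signal is not periodic.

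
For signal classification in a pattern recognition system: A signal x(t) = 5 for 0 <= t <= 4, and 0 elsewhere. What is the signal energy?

Energy = integral of |x(t)|^2 dt over the signal duration
= 5^2 * 4 = 25 * 4 = 100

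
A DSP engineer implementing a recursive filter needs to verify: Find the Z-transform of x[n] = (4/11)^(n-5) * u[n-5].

Time-shifting property: if X(z) = Z{x[n]}, then Z{x[n-d]} = z^(-d) * X(z)
X(z) = z/(z - 4/11) for x[n] = (4/11)^n * u[n]
Z{x[n-5]} = z^(-5) * z/(z - 4/11) = z^(-4)/(z - 4/11)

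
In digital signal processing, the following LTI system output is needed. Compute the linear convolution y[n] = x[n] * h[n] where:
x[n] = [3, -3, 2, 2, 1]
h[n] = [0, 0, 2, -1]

y[n] = sum_k x[k]*h[n-k]. Output length = len(x) + len(h) - 1 = 5 + 4 - 1 = 8.
y[0] = 3*0 = 0
y[1] = -3*0 + 3*0 = 0
y[2] = 2*0 + -3*0 + 3*2 = 6
y[3] = 2*0 + 2*0 + -3*2 + 3*-1 = -9
y[4] = 1*0 + 2*0 + 2*2 + -3*-1 = 7
y[5] = 1*0 + 2*2 + 2*-1 = 2
y[6] = 1*2 + 2*-1 = 0
y[7] = 1*-1 = -1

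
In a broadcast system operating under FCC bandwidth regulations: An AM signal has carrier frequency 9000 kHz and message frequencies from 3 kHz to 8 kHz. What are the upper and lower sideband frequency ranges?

Upper sideband (USB) = fc + [fm_low, fm_high] = 9000 + [3, 8] = [9003, 9008] kHz
Lower sideband (LSB) = fc - [fm_high, fm_low] = 9000 - [8, 3] = [8992, 8997] kHz
Total occupied spectrum: 8992 kHz to 9008 kHz (plus carrier at 9000 kHz)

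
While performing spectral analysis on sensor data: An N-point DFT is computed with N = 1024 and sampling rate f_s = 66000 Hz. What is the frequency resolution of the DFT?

DFT frequency resolution = f_s / N
= 66000 / 1024 = 4125/64 Hz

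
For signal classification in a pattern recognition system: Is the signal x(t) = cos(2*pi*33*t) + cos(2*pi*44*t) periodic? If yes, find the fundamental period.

f1 = 33 Hz, f2 = 44 Hz
Period T1 = 1/33, T2 = 1/44
Ratio T1/T2 = 44/33, which is rational.
The signal is periodic with fundamental period T = 1/GCD(33,44) = 1/11 s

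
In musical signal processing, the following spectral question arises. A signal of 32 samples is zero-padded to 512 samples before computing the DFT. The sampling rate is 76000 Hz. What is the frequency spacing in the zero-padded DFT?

Original DFT: N = 32, resolution = f_s/N = 76000/32 = 2375 Hz
Zero-padded DFT: N = 512, resolution = f_s/N = 76000/512 = 2375/16 Hz
Zero-padding interpolates the spectrum (finer frequency grid)
but does NOT improve the true spectral resolution (ability to resolve close frequencies).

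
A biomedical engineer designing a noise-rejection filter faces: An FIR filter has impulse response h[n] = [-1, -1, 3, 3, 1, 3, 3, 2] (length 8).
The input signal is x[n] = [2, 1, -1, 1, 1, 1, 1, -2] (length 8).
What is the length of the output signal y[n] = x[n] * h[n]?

For linear convolution, the output length is:
len(y) = len(x) + len(h) - 1 = 8 + 8 - 1 = 15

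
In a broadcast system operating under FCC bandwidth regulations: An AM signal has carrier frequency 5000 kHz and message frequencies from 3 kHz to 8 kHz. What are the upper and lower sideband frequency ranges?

Upper sideband (USB) = fc + [fm_low, fm_high] = 5000 + [3, 8] = [5003, 5008] kHz
Lower sideband (LSB) = fc - [fm_high, fm_low] = 5000 - [8, 3] = [4992, 4997] kHz
Total occupied spectrum: 4992 kHz to 5008 kHz (plus carrier at 5000 kHz)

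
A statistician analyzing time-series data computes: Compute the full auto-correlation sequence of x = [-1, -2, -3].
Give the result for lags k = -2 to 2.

r_xx[k] = sum_m x[m]*x[m+k], indexed from 0, for k = -2 to 2:
  r_xx[-2] = x[2]*x[0] = 3
  r_xx[-1] = x[1]*x[0] + x[2]*x[1] = 8
  r_xx[0] = x[0]*x[0] + x[1]*x[1] + x[2]*x[2] = 14
  r_xx[1] = x[0]*x[1] + x[1]*x[2] = 8
  r_xx[2] = x[0]*x[2] = 3
r_xx = [3, 8, 14, 8, 3]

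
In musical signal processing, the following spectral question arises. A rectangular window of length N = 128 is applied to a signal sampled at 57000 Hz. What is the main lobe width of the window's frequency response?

For a rectangular window of length N,
the main lobe width in frequency is 2*f_s/N.
= 2*57000/128 = 7125/8 Hz
This determines the minimum frequency separation for resolving two sinusoids.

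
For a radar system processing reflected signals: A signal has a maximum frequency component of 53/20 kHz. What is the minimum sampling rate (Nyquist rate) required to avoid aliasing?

By the Nyquist-Shannon sampling theorem,
the minimum sampling rate (Nyquist rate) must be at least 2 * f_max.
Nyquist rate = 2 * 53/20 kHz = 53/10 kHz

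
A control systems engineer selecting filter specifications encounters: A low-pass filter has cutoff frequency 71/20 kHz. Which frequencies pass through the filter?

A low-pass filter passes all frequencies below the cutoff frequency 71/20 kHz and attenuates higher frequencies.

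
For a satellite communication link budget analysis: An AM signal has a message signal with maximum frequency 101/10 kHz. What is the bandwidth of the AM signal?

In AM (double-sideband), the bandwidth is twice the message frequency.
BW = 2 * f_m = 2 * 101/10 kHz = 101/5 kHz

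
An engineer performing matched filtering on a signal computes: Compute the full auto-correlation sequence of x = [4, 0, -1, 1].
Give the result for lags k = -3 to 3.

r_xx[k] = sum_m x[m]*x[m+k], indexed from 0, for k = -3 to 3:
  r_xx[-3] = x[3]*x[0] = 4
  r_xx[-2] = x[2]*x[0] + x[3]*x[1] = -4
  r_xx[-1] = x[1]*x[0] + x[2]*x[1] + x[3]*x[2] = -1
  r_xx[0] = x[0]*x[0] + x[1]*x[1] + x[2]*x[2] + x[3]*x[3] = 18
  r_xx[1] = x[0]*x[1] + x[1]*x[2] + x[2]*x[3] = -1
  r_xx[2] = x[0]*x[2] + x[1]*x[3] = -4
  r_xx[3] = x[0]*x[3] = 4
r_xx = [4, -4, -1, 18, -1, -4, 4]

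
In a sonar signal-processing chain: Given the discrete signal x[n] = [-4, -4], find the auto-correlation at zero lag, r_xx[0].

The auto-correlation at zero lag r_xx[0] equals the signal energy.
r_xx[0] = sum of x[n]^2 = (-4)^2 + (-4)^2
= 16 + 16 = 32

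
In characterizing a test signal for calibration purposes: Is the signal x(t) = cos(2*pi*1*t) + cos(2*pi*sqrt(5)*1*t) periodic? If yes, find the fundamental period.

f1 = 1 Hz, f2 = 1*sqrt(5) Hz
Ratio f2/f1 = sqrt(5), which is irrational.
Since the frequency ratio is irrational, no common period exists.
The signal is not periodic.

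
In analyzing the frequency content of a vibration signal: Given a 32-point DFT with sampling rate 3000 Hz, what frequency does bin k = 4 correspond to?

The frequency of DFT bin k is: f_k = k * f_s / N
f_4 = 4 * 3000 / 32 = 375 Hz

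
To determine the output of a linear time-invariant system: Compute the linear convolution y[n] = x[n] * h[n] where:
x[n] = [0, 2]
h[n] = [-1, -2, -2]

y[n] = sum_k x[k]*h[n-k]. Output length = len(x) + len(h) - 1 = 2 + 3 - 1 = 4.
y[0] = 0*-1 = 0
y[1] = 2*-1 + 0*-2 = -2
y[2] = 2*-2 + 0*-2 = -4
y[3] = 2*-2 = -4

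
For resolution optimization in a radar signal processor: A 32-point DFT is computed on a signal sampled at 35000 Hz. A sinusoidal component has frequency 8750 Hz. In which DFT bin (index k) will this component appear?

DFT frequency resolution = f_s/N = 35000/32 = 4375/4 Hz
Bin index k = f_signal / resolution = 8750 / 4375/4 = 8
The signal frequency 8750 Hz falls in DFT bin k = 8.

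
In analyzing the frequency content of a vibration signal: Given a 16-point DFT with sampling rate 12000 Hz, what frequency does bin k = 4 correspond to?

The frequency of DFT bin k is: f_k = k * f_s / N
f_4 = 4 * 12000 / 16 = 3000 Hz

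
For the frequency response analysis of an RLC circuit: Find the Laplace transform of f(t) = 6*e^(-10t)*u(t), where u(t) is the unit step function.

Standard Laplace transform pair:
e^(-at)*u(t) <-> 1/(s+a)
With a = 10: L{6*e^(-10t)*u(t)} = 6/(s+10), ROC: Re(s) > -10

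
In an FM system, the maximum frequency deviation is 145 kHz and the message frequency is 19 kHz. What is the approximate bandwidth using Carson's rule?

Carson's rule: BW = 2*(delta_f + f_m)
= 2*(145 + 19) kHz = 328 kHz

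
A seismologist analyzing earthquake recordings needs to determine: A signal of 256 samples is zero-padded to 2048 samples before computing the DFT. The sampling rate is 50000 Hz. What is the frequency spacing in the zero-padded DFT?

Original DFT: N = 256, resolution = f_s/N = 50000/256 = 3125/16 Hz
Zero-padded DFT: N = 2048, resolution = f_s/N = 50000/2048 = 3125/128 Hz
Zero-padding interpolates the spectrum (finer frequency grid)
but does NOT improve the true spectral resolution (ability to resolve close frequencies).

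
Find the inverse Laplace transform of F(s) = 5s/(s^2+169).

Standard pair: s/(s^2+w^2) <-> cos(wt)*u(t)
With k=5, w=13: f(t) = 5*cos(13t)*u(t)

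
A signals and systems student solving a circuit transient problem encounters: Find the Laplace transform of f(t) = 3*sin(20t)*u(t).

Standard pair: sin(wt)*u(t) <-> w/(s^2+w^2)
With w = 20: L{3*sin(20t)*u(t)} = 60/(s^2+400)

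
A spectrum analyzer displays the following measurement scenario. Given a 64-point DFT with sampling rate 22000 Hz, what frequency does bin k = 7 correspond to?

The frequency of DFT bin k is: f_k = k * f_s / N
f_7 = 7 * 22000 / 64 = 9625/4 Hz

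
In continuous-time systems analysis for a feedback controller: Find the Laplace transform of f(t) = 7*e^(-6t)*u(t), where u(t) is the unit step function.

Standard Laplace transform pair:
e^(-at)*u(t) <-> 1/(s+a)
With a = 6: L{7*e^(-6t)*u(t)} = 7/(s+6), ROC: Re(s) > -6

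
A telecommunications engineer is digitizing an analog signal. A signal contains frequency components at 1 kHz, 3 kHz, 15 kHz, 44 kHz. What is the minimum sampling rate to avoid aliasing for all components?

The highest frequency component is f_max = 44 kHz.
Nyquist rate = 2 * f_max = 2 * 44 kHz = 88 kHz.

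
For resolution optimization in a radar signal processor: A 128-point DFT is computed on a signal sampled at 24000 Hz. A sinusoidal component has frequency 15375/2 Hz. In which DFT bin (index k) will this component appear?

DFT frequency resolution = f_s/N = 24000/128 = 375/2 Hz
Bin index k = f_signal / resolution = 15375/2 / 375/2 = 41
The signal frequency 15375/2 Hz falls in DFT bin k = 41.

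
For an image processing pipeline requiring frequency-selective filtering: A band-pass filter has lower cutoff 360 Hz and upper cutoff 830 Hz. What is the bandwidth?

Bandwidth = f_high - f_low
= 830 Hz - 360 Hz = 470 Hz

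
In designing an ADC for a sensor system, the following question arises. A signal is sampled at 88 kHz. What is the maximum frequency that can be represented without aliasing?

The maximum frequency that can be represented without aliasing
is the Nyquist frequency: f_max = f_s / 2 = 88 kHz / 2 = 44 kHz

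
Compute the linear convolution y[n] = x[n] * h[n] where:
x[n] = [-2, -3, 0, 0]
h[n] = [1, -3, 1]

y[n] = sum_k x[k]*h[n-k]. Output length = len(x) + len(h) - 1 = 4 + 3 - 1 = 6.
y[0] = -2*1 = -2
y[1] = -3*1 + -2*-3 = 3
y[2] = 0*1 + -3*-3 + -2*1 = 7
y[3] = 0*1 + 0*-3 + -3*1 = -3
y[4] = 0*-3 + 0*1 = 0
y[5] = 0*1 = 0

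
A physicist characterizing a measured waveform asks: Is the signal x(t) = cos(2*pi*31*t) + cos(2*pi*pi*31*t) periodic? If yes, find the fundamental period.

f1 = 31 Hz, f2 = 31*pi Hz
Ratio f2/f1 = pi, which is irrational.
Since the frequency ratio is irrational, no common period exists.
The signal is not periodic.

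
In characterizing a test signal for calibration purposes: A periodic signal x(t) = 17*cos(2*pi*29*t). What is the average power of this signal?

Average power of A*cos(wt) is A^2/2.
P = 17^2 / 2 = 289/2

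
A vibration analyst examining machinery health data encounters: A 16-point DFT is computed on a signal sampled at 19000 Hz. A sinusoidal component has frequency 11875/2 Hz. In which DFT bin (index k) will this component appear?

DFT frequency resolution = f_s/N = 19000/16 = 2375/2 Hz
Bin index k = f_signal / resolution = 11875/2 / 2375/2 = 5
The signal frequency 11875/2 Hz falls in DFT bin k = 5.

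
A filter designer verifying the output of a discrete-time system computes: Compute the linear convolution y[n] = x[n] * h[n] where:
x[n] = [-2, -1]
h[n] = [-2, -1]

y[n] = sum_k x[k]*h[n-k]. Output length = len(x) + len(h) - 1 = 2 + 2 - 1 = 3.
y[0] = -2*-2 = 4
y[1] = -1*-2 + -2*-1 = 4
y[2] = -1*-1 = 1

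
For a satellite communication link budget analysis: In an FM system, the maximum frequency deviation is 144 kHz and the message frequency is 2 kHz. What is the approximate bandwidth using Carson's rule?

Carson's rule: BW = 2*(delta_f + f_m)
= 2*(144 + 2) kHz = 292 kHz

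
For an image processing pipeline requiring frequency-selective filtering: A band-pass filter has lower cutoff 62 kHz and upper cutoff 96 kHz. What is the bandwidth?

Bandwidth = f_high - f_low
= 96 kHz - 62 kHz = 34 kHz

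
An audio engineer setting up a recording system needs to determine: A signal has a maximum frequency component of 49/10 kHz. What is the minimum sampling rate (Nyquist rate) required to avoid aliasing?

By the Nyquist-Shannon sampling theorem,
the minimum sampling rate (Nyquist rate) must be at least 2 * f_max.
Nyquist rate = 2 * 49/10 kHz = 49/5 kHz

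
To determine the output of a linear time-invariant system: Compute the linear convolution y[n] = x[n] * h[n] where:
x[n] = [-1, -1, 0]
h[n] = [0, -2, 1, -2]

y[n] = sum_k x[k]*h[n-k]. Output length = len(x) + len(h) - 1 = 3 + 4 - 1 = 6.
y[0] = -1*0 = 0
y[1] = -1*0 + -1*-2 = 2
y[2] = 0*0 + -1*-2 + -1*1 = 1
y[3] = 0*-2 + -1*1 + -1*-2 = 1
y[4] = 0*1 + -1*-2 = 2
y[5] = 0*-2 = 0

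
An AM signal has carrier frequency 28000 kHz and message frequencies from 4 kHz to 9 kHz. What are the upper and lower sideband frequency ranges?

Upper sideband (USB) = fc + [fm_low, fm_high] = 28000 + [4, 9] = [28004, 28009] kHz
Lower sideband (LSB) = fc - [fm_high, fm_low] = 28000 - [9, 4] = [27991, 27996] kHz
Total occupied spectrum: 27991 kHz to 28009 kHz (plus carrier at 28000 kHz)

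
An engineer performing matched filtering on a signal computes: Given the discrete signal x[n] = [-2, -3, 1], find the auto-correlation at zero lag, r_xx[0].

The auto-correlation at zero lag r_xx[0] equals the signal energy.
r_xx[0] = sum of x[n]^2 = (-2)^2 + (-3)^2 + 1^2
= 4 + 9 + 1 = 14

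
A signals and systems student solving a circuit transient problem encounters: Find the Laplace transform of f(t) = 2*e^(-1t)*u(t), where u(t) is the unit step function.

Standard Laplace transform pair:
e^(-at)*u(t) <-> 1/(s+a)
With a = 1: L{2*e^(-1t)*u(t)} = 2/(s+1), ROC: Re(s) > -1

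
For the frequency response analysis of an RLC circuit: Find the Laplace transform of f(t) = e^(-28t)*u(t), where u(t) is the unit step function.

Standard Laplace transform pair:
e^(-at)*u(t) <-> 1/(s+a)
With a = 28: L{e^(-28t)*u(t)} = 1/(s+28), ROC: Re(s) > -28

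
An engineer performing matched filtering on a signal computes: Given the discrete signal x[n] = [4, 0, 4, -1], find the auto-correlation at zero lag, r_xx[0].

The auto-correlation at zero lag r_xx[0] equals the signal energy.
r_xx[0] = sum of x[n]^2 = 4^2 + 0^2 + 4^2 + (-1)^2
= 16 + 0 + 16 + 1 = 33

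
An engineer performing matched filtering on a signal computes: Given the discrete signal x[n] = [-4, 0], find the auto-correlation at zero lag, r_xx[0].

The auto-correlation at zero lag r_xx[0] equals the signal energy.
r_xx[0] = sum of x[n]^2 = (-4)^2 + 0^2
= 16 + 0 = 16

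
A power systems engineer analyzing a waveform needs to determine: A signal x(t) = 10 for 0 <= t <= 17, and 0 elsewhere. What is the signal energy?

Energy = integral of |x(t)|^2 dt over the signal duration
= 10^2 * 17 = 100 * 17 = 1700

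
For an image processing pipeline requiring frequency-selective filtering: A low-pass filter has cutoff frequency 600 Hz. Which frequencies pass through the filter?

A low-pass filter passes all frequencies below the cutoff frequency 600 Hz and attenuates higher frequencies.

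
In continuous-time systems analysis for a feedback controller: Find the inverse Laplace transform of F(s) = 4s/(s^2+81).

Standard pair: s/(s^2+w^2) <-> cos(wt)*u(t)
With k=4, w=9: f(t) = 4*cos(9t)*u(t)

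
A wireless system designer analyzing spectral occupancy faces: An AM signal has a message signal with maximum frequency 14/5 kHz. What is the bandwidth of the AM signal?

In AM (double-sideband), the bandwidth is twice the message frequency.
BW = 2 * f_m = 2 * 14/5 kHz = 28/5 kHz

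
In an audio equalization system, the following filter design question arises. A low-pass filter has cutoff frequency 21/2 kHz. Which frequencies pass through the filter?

A low-pass filter passes all frequencies below the cutoff frequency 21/2 kHz and attenuates higher frequencies.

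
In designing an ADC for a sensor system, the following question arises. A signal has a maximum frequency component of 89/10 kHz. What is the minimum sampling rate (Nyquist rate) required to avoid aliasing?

By the Nyquist-Shannon sampling theorem,
the minimum sampling rate (Nyquist rate) must be at least 2 * f_max.
Nyquist rate = 2 * 89/10 kHz = 89/5 kHz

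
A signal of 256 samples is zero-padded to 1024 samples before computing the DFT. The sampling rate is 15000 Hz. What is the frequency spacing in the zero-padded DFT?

Original DFT: N = 256, resolution = f_s/N = 15000/256 = 1875/32 Hz
Zero-padded DFT: N = 1024, resolution = f_s/N = 15000/1024 = 1875/128 Hz
Zero-padding interpolates the spectrum (finer frequency grid)
but does NOT improve the true spectral resolution (ability to resolve close frequencies).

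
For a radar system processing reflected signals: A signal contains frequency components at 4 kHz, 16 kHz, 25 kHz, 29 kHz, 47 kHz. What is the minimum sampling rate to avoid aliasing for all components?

The highest frequency component is f_max = 47 kHz.
Nyquist rate = 2 * f_max = 2 * 47 kHz = 94 kHz.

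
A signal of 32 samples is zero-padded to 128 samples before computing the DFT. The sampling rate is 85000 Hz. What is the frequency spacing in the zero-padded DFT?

Original DFT: N = 32, resolution = f_s/N = 85000/32 = 10625/4 Hz
Zero-padded DFT: N = 128, resolution = f_s/N = 85000/128 = 10625/16 Hz
Zero-padding interpolates the spectrum (finer frequency grid)
but does NOT improve the true spectral resolution (ability to resolve close frequencies).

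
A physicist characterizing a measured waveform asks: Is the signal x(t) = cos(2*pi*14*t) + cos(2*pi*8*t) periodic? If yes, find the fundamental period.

f1 = 14 Hz, f2 = 8 Hz
Period T1 = 1/14, T2 = 1/8
Ratio T1/T2 = 8/14, which is rational.
The signal is periodic with fundamental period T = 1/GCD(14,8) = 1/2 s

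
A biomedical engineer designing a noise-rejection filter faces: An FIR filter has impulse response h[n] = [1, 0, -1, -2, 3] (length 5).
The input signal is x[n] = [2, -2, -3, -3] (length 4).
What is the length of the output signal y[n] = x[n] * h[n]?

For linear convolution, the output length is:
len(y) = len(x) + len(h) - 1 = 4 + 5 - 1 = 8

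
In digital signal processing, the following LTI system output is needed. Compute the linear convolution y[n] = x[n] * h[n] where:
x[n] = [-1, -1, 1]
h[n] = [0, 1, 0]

y[n] = sum_k x[k]*h[n-k]. Output length = len(x) + len(h) - 1 = 3 + 3 - 1 = 5.
y[0] = -1*0 = 0
y[1] = -1*0 + -1*1 = -1
y[2] = 1*0 + -1*1 + -1*0 = -1
y[3] = 1*1 + -1*0 = 1
y[4] = 1*0 = 0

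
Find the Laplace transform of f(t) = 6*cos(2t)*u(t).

Standard pair: cos(wt)*u(t) <-> s/(s^2+w^2)
With w = 2: L{6*cos(2t)*u(t)} = 6s/(s^2+4)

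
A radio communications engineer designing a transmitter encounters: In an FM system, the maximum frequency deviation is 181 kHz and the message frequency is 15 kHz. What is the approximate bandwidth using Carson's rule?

Carson's rule: BW = 2*(delta_f + f_m)
= 2*(181 + 15) kHz = 392 kHz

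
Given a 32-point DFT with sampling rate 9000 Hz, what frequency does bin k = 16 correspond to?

The frequency of DFT bin k is: f_k = k * f_s / N
f_16 = 16 * 9000 / 32 = 4500 Hz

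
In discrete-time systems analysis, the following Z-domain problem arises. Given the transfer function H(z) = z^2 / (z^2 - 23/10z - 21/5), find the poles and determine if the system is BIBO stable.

Poles are roots of the denominator: z^2 - 23/10z - 21/5 = 0.
Quadratic formula: z = [-(-23/10) +/- sqrt((-23/10)^2 - 4*(-21/5))] / 2
Discriminant = 529/100 + 84/5 = 2209/100; sqrt = 47/10.
z = (23/10 +/- 47/10) / 2 => z = 7/2 or z = -6/5.
|p1| = 7/2, |p2| = 6/5.
For BIBO stability, all poles must lie inside the unit circle (|p| < 1).
System is UNSTABLE since at least one |p| >= 1.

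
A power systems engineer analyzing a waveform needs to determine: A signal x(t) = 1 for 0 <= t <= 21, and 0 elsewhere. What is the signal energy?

Energy = integral of |x(t)|^2 dt over the signal duration
= 1^2 * 21 = 1 * 21 = 21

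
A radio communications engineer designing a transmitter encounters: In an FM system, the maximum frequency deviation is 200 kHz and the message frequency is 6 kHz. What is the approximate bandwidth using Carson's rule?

Carson's rule: BW = 2*(delta_f + f_m)
= 2*(200 + 6) kHz = 412 kHz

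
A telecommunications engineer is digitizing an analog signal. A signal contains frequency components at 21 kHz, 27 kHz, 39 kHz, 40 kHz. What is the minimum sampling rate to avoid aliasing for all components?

The highest frequency component is f_max = 40 kHz.
Nyquist rate = 2 * f_max = 2 * 40 kHz = 80 kHz.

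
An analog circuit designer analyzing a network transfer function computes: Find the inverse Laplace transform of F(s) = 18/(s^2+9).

Standard pair: w/(s^2+w^2) <-> sin(wt)*u(t)
Recognize w^2 = 9, so w = 3; numerator 18 = 6*3.
f(t) = 6*sin(3t)*u(t)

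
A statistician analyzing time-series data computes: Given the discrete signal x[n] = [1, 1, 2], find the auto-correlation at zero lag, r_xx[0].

The auto-correlation at zero lag r_xx[0] equals the signal energy.
r_xx[0] = sum of x[n]^2 = 1^2 + 1^2 + 2^2
= 1 + 1 + 4 = 6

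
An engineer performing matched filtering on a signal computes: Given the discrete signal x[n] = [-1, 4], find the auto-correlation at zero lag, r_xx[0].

The auto-correlation at zero lag r_xx[0] equals the signal energy.
r_xx[0] = sum of x[n]^2 = (-1)^2 + 4^2
= 1 + 16 = 17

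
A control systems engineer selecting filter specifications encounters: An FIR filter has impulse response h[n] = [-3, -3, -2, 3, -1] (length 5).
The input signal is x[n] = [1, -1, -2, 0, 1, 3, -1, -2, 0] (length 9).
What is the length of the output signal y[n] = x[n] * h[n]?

For linear convolution, the output length is:
len(y) = len(x) + len(h) - 1 = 9 + 5 - 1 = 13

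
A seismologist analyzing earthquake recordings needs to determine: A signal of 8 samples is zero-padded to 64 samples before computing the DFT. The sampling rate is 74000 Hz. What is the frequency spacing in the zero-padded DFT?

Original DFT: N = 8, resolution = f_s/N = 74000/8 = 9250 Hz
Zero-padded DFT: N = 64, resolution = f_s/N = 74000/64 = 4625/4 Hz
Zero-padding interpolates the spectrum (finer frequency grid)
but does NOT improve the true spectral resolution (ability to resolve close frequencies).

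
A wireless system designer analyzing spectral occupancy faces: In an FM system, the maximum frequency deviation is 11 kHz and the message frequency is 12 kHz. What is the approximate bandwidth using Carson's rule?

Carson's rule: BW = 2*(delta_f + f_m)
= 2*(11 + 12) kHz = 46 kHz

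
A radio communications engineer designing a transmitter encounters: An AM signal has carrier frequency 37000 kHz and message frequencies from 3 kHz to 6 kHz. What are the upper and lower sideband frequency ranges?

Upper sideband (USB) = fc + [fm_low, fm_high] = 37000 + [3, 6] = [37003, 37006] kHz
Lower sideband (LSB) = fc - [fm_high, fm_low] = 37000 - [6, 3] = [36994, 36997] kHz
Total occupied spectrum: 36994 kHz to 37006 kHz (plus carrier at 37000 kHz)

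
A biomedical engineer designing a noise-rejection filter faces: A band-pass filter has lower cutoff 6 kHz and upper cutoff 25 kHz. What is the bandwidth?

Bandwidth = f_high - f_low
= 25 kHz - 6 kHz = 19 kHz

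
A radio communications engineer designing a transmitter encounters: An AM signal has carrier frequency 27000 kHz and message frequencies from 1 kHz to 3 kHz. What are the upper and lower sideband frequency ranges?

Upper sideband (USB) = fc + [fm_low, fm_high] = 27000 + [1, 3] = [27001, 27003] kHz
Lower sideband (LSB) = fc - [fm_high, fm_low] = 27000 - [3, 1] = [26997, 26999] kHz
Total occupied spectrum: 26997 kHz to 27003 kHz (plus carrier at 27000 kHz)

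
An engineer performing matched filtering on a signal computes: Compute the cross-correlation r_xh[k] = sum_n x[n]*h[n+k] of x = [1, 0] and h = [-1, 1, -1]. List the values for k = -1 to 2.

Both sequences indexed from 0 and zero outside their support.
Lags with overlap: k = -1 to 2.
  r_xh[-1] = x[1]*h[0] = 0
  r_xh[0] = x[0]*h[0] + x[1]*h[1] = -1
  r_xh[1] = x[0]*h[1] + x[1]*h[2] = 1
  r_xh[2] = x[0]*h[2] = -1
r_xh = [0, -1, 1, -1] (for k = -1, ..., 2)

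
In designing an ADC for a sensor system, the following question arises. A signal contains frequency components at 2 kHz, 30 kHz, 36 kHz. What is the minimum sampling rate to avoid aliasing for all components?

The highest frequency component is f_max = 36 kHz.
Nyquist rate = 2 * f_max = 2 * 36 kHz = 72 kHz.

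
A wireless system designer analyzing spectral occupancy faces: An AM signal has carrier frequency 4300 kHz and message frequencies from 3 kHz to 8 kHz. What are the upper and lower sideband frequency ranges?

Upper sideband (USB) = fc + [fm_low, fm_high] = 4300 + [3, 8] = [4303, 4308] kHz
Lower sideband (LSB) = fc - [fm_high, fm_low] = 4300 - [8, 3] = [4292, 4297] kHz
Total occupied spectrum: 4292 kHz to 4308 kHz (plus carrier at 4300 kHz)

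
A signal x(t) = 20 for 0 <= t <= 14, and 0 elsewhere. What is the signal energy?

Energy = integral of |x(t)|^2 dt over the signal duration
= 20^2 * 14 = 400 * 14 = 5600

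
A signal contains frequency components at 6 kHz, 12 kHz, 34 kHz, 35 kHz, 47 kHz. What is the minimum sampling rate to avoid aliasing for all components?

The highest frequency component is f_max = 47 kHz.
Nyquist rate = 2 * f_max = 2 * 47 kHz = 94 kHz.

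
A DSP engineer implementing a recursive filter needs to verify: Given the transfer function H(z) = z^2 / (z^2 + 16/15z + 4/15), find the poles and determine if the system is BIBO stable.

Poles are roots of the denominator: z^2 + 16/15z + 4/15 = 0.
Quadratic formula: z = [-(16/15) +/- sqrt((16/15)^2 - 4*(4/15))] / 2
Discriminant = 256/225 - 16/15 = 16/225; sqrt = 4/15.
z = (-16/15 +/- 4/15) / 2 => z = -2/5 or z = -2/3.
|p1| = 2/5, |p2| = 2/3.
For BIBO stability, all poles must lie inside the unit circle (|p| < 1).
System is STABLE since both |p| < 1.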